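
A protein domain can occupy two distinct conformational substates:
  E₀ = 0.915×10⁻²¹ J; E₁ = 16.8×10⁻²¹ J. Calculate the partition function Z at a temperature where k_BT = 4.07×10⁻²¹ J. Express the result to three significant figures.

Eᵢ/kT = 0.22482, 4.1278.
Z = Σ e^(−Eᵢ/kT) = e^(−0.22482) + e^(−4.1278) = 0.79866 + 0.016118 = 0.81478.

Z = 0.815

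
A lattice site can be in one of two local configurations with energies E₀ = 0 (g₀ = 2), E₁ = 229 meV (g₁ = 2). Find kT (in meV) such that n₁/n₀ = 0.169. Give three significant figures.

n₁/n₀ = (g₁/g₀) exp[−(E₁−E₀)/kT] = 0.169.
⇒ (E₁−E₀)/kT = ln((2/2)/0.169) = ln(5.9172) = 1.7779.
kT = 229 meV / 1.7779 = 129 meV.

129 meV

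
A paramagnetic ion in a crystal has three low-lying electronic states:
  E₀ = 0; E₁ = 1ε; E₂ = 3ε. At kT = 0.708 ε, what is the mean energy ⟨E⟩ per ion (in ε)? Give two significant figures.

0.23 ε

Eᵢ/kT = 0, 1.412, 4.237.
Z = Σ e^(−Eᵢ/kT) = e^(−0) + e^(−1.412) + e^(−4.237) = 1.000 + 0.2437 + 0.01445 = 1.258.
⟨E⟩ = Σ Eᵢ e^(−Eᵢ/kT) / Z = (0·1.000 + 1·0.2437 + 3·0.01445) / 1.258 = 0.23 ε.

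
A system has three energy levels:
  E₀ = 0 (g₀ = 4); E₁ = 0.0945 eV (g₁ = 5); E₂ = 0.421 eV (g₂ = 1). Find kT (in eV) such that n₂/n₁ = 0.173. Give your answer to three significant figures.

n₂/n₁ = (g₂/g₁) exp[−(E₂−E₁)/kT] = 0.173.
⇒ (E₂−E₁)/kT = ln((1/5)/0.173) = ln(1.1561) = 0.14505.
kT = 0.3265 eV / 0.14505 = 2.25 eV.

2.25 eV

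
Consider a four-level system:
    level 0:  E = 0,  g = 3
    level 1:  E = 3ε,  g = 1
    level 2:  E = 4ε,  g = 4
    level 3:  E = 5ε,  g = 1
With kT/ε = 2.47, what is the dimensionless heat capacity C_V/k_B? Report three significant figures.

0.519

Eᵢ/kT = 0, 1.2146, 1.6194, 2.0243.
Z = Σ gᵢe^(−Eᵢ/kT) = 3·e^(−0) + 1·e^(−1.2146) + 4·e^(−1.6194) + 1·e^(−2.0243) = 3.0000 + 0.29683 + 0.79207 + 0.13209 = 4.2210.
⟨E⟩ = 1.1180 ε, ⟨E²⟩ = 4.4176 ε².
C_V/k_B = (⟨E²⟩ − ⟨E⟩²)/(kT)² = (4.4176 − 1.2499)/6.1009 = 0.519.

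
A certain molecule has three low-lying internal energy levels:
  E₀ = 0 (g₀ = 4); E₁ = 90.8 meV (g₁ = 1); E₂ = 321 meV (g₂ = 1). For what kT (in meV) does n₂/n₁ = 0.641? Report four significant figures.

517.6 meV

n₂/n₁ = (g₂/g₁) exp[−(E₂−E₁)/kT] = 0.641.
⇒ (E₂−E₁)/kT = ln((1/1)/0.641) = ln(1.56006) = 0.444724.
kT = 230.2 meV / 0.444724 = 517.6 meV.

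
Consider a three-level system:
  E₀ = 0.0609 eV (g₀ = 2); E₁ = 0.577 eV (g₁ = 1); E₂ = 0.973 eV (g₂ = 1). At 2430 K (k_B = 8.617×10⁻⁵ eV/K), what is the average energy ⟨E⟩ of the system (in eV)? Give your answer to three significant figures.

k_BT = 8.617×10⁻⁵ × 2430 K = 0.20939 eV.
Eᵢ/kT = 0.29084, 2.7556, 4.6468.
Z = Σ gᵢe^(−Eᵢ/kT) = 2·e^(−0.29084) + 1·e^(−2.7556) + 1·e^(−4.6468) = 1.4953 + 0.063571 + 0.0095922 = 1.5685.
⟨E⟩ = Σ Eᵢ gᵢe^(−Eᵢ/kT) / Z = (0.0609·1.4953 + 0.577·0.063571 + 0.973·0.0095922) / 1.5685 = 0.0874 eV.

0.0874 eV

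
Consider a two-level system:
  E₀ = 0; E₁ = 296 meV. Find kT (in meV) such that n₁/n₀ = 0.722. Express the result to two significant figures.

n₁/n₀ = exp[−(E₁−E₀)/kT] = 0.722.
⇒ (E₁−E₀)/kT = ln(1/0.722) = ln(1.385) = 0.3257.
kT = 296 meV / 0.3257 = 910 meV.

910 meV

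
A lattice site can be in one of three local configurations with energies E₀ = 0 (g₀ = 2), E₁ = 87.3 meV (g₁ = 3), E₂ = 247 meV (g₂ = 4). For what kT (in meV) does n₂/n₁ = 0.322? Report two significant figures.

110 meV

n₂/n₁ = (g₂/g₁) exp[−(E₂−E₁)/kT] = 0.322.
⇒ (E₂−E₁)/kT = ln((4/3)/0.322) = ln(4.141) = 1.421.
kT = 159.7 meV / 1.421 = 110 meV.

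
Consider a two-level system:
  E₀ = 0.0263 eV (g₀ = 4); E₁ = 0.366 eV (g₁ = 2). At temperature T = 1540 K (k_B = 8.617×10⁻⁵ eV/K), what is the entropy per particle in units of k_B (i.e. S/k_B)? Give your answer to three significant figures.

k_BT = 8.617×10⁻⁵ × 1540 K = 0.13270 eV.
Eᵢ/kT = 0.19819, 2.7581.
Z = Σ gᵢe^(−Eᵢ/kT) = 4·e^(−0.19819) + 2·e^(−2.7581) = 3.2809 + 0.12682 = 3.4077.
⟨E⟩ = Σ EᵢPᵢ = 0.038942 eV.
S/k_B = ln Z + ⟨E⟩/kT = ln(3.4077) + 0.038942/0.13270 = 1.2260 + 0.29346 = 1.52.

1.52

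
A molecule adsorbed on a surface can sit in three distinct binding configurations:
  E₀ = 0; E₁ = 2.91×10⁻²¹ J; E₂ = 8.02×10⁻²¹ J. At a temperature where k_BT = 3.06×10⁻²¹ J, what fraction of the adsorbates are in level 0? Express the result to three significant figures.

0.685

Eᵢ/kT = 0, 0.95098, 2.6209.
Z = Σ e^(−Eᵢ/kT) = e^(−0) + e^(−0.95098) + e^(−2.6209) = 1.0000 + 0.38636 + 0.072737 = 1.4591.
P₀ = e^(−E₀/kT) / Z = 1.0000/1.4591 = 0.685.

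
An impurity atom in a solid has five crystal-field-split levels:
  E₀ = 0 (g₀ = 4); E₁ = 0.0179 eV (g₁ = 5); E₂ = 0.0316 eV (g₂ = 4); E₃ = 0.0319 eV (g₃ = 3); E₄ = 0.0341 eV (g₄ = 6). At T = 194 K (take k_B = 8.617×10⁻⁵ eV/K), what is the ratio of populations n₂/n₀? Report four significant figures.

0.1510

k_BT = 8.617×10⁻⁵ × 194 K = 0.0167170 eV.
n₂/n₀ = (g₂/g₀) exp[−(E₂−E₀)/kT] = (4/4) × exp(−(0.0316 eV)/(0.0167170 eV)) = (4/4) × exp(-1.89029) = 0.1510.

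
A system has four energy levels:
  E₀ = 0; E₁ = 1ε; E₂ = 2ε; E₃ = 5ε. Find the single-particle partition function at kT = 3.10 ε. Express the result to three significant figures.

Z = 2.45

Eᵢ/kT = 0, 0.32258, 0.64516, 1.6129.
Z = Σ e^(−Eᵢ/kT) = e^(−0) + e^(−0.32258) + e^(−0.64516) + e^(−1.6129) = 1.0000 + 0.72428 + 0.52458 + 0.19931 = 2.4482.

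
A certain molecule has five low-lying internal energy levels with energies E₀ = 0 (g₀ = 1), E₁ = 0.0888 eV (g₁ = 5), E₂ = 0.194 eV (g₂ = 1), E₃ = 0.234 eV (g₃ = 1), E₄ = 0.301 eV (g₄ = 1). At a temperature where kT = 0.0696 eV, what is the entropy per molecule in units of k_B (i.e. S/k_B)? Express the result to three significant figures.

Eᵢ/kT = 0, 1.2759, 2.7874, 3.3621, 4.3247.
Z = Σ gᵢe^(−Eᵢ/kT) = 1·e^(−0) + 5·e^(−1.2759) + 1·e^(−2.7874) + 1·e^(−3.3621) + 1·e^(−4.3247) = 1.0000 + 1.3959 + 0.061581 + 0.034662 + 0.013238 = 2.5054.
⟨E⟩ = Σ EᵢPᵢ = 0.059072 eV.
S/k_B = ln Z + ⟨E⟩/kT = ln(2.5054) + 0.059072/0.0696 = 0.91845 + 0.84874 = 1.77.

1.77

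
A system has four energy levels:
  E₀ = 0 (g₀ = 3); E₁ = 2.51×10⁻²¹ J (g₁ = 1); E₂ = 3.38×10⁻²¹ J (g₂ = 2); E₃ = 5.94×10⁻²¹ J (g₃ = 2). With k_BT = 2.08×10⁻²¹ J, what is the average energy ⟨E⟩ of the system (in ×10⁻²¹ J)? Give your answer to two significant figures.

Eᵢ/kT = 0, 1.207, 1.625, 2.856.
Z = Σ gᵢe^(−Eᵢ/kT) = 3·e^(−0) + 1·e^(−1.207) + 2·e^(−1.625) + 2·e^(−2.856) = 3.000 + 0.2991 + 0.3938 + 0.1150 = 3.808.
⟨E⟩ = Σ Eᵢ gᵢe^(−Eᵢ/kT) / Z = (0·3.000 + 2.51·0.2991 + 3.38·0.3938 + 5.94·0.1150) / 3.808 = 0.73 ×10⁻²¹ J.

0.73 ×10⁻²¹ J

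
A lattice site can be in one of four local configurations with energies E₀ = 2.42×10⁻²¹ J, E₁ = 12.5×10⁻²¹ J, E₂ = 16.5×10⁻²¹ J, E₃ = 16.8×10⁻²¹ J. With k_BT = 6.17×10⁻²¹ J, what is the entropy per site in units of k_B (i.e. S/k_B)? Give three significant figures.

Eᵢ/kT = 0.39222, 2.0259, 2.6742, 2.7229.
Z = Σ e^(−Eᵢ/kT) = e^(−0.39222) + e^(−2.0259) + e^(−2.6742) + e^(−2.7229) = 0.67556 + 0.13188 + 0.068962 + 0.065684 = 0.94209.
⟨E⟩ = Σ EᵢPᵢ = 5.8643 ×10⁻²¹ J.
S/k_B = ln Z + ⟨E⟩/kT = ln(0.94209) + 5.8643/6.17 = -0.059654 + 0.95045 = 0.891.

0.891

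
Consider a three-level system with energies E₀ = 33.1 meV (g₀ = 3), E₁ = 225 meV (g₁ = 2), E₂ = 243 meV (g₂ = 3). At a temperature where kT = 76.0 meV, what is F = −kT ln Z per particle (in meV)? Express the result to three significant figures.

-58.8 meV

Eᵢ/kT = 0.43553, 2.9605, 3.1974.
Z = Σ gᵢe^(−Eᵢ/kT) = 3·e^(−0.43553) + 2·e^(−2.9605) + 3·e^(−3.1974) = 1.9408 + 0.10359 + 0.12260 = 2.1670.
F = −kT ln Z = −76.0 × ln(2.1670) = −76.0 × 0.77334 = -58.8 meV.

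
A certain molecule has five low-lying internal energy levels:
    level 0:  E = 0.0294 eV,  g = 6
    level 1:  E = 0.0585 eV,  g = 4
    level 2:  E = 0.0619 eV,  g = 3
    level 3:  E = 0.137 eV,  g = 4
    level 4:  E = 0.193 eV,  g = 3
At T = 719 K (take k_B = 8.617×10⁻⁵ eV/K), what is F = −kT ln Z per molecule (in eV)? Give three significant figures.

-0.120 eV

k_BT = 8.617×10⁻⁵ × 719 K = 0.061956 eV.
Eᵢ/kT = 0.47453, 0.94422, 0.99910, 2.2112, 3.1151.
Z = Σ gᵢe^(−Eᵢ/kT) = 6·e^(−0.47453) + 4·e^(−0.94422) + 3·e^(−0.99910) + 4·e^(−2.2112) + 3·e^(−3.1151) = 3.7331 + 1.5559 + 1.1046 + 0.43828 + 0.13312 = 6.9650.
F = −kT ln Z = −0.061956 × ln(6.9650) = −0.061956 × 1.9409 = -0.120 eV.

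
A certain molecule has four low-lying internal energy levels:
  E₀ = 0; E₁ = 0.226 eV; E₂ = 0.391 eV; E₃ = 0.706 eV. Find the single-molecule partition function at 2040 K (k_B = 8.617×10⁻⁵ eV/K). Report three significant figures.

k_BT = 8.617×10⁻⁵ × 2040 K = 0.17579 eV.
Eᵢ/kT = 0, 1.2856, 2.2242, 4.0162.
Z = Σ e^(−Eᵢ/kT) = e^(−0) + e^(−1.2856) + e^(−2.2242) + e^(−4.0162) = 1.0000 + 0.27648 + 0.10815 + 0.018021 = 1.4027.

Z = 1.40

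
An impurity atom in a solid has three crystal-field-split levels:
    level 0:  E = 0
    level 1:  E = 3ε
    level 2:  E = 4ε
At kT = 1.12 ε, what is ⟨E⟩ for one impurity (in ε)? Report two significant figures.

0.29 ε

Eᵢ/kT = 0, 2.679, 3.571.
Z = Σ e^(−Eᵢ/kT) = e^(−0) + e^(−2.679) + e^(−3.571) = 1.000 + 0.06863 + 0.02813 = 1.097.
⟨E⟩ = Σ Eᵢ e^(−Eᵢ/kT) / Z = (0·1.000 + 3·0.06863 + 4·0.02813) / 1.097 = 0.29 ε.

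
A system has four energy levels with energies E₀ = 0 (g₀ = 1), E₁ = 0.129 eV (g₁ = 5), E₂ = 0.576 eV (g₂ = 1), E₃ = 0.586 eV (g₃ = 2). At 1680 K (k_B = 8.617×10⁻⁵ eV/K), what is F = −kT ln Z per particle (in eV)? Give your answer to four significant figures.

-0.1640 eV

k_BT = 8.617×10⁻⁵ × 1680 K = 0.144766 eV.
Eᵢ/kT = 0, 0.891093, 3.97883, 4.04791.
Z = Σ gᵢe^(−Eᵢ/kT) = 1·e^(−0) + 5·e^(−0.891093) + 1·e^(−3.97883) + 2·e^(−4.04791) = 1.00000 + 2.05104 + 0.0187075 + 0.0349177 = 3.10467.
F = −kT ln Z = −0.144766 × ln(3.10467) = −0.144766 × 1.13291 = -0.1640 eV.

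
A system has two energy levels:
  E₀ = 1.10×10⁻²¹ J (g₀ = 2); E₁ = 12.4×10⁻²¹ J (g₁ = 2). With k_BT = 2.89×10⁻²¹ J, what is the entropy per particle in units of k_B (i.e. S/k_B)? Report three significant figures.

Eᵢ/kT = 0.38062, 4.2907.
Z = Σ gᵢe^(−Eᵢ/kT) = 2·e^(−0.38062) + 2·e^(−4.2907) = 1.3669 + 0.027391 = 1.3943.
⟨E⟩ = Σ EᵢPᵢ = 1.3220 ×10⁻²¹ J.
S/k_B = ln Z + ⟨E⟩/kT = ln(1.3943) + 1.3220/2.89 = 0.33239 + 0.45744 = 0.790.

0.790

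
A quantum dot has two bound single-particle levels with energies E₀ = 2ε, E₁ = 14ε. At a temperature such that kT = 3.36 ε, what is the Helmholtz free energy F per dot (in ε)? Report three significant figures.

Eᵢ/kT = 0.59524, 4.1667.
Z = Σ e^(−Eᵢ/kT) = e^(−0.59524) + e^(−4.1667) = 0.55143 + 0.015503 = 0.56693.
F = −kT ln Z = −3.36 × ln(0.56693) = −3.36 × -0.56752 = 1.91 ε.

1.91 ε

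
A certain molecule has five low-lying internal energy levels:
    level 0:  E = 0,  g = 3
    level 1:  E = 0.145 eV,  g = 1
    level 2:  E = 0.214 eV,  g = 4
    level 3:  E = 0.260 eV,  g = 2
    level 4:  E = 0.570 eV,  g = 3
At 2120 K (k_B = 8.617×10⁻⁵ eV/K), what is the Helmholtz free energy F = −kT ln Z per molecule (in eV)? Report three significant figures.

k_BT = 8.617×10⁻⁵ × 2120 K = 0.18268 eV.
Eᵢ/kT = 0, 0.79374, 1.1714, 1.4233, 3.1202.
Z = Σ gᵢe^(−Eᵢ/kT) = 3·e^(−0) + 1·e^(−0.79374) + 4·e^(−1.1714) + 2·e^(−1.4233) + 3·e^(−3.1202) = 3.0000 + 0.45215 + 1.2397 + 0.48184 + 0.13245 = 5.3061.
F = −kT ln Z = −0.18268 × ln(5.3061) = −0.18268 × 1.6689 = -0.305 eV.

-0.305 eV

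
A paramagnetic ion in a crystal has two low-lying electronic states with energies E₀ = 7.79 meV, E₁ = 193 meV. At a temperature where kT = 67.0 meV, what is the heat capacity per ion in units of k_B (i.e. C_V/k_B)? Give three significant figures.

Eᵢ/kT = 0.11627, 2.8806.
Z = Σ e^(−Eᵢ/kT) = e^(−0.11627) + e^(−2.8806) = 0.89023 + 0.056101 = 0.94633.
⟨E⟩ = 18.770 meV, ⟨E²⟩ = 2265.3 meV².
C_V/k_B = (⟨E²⟩ − ⟨E⟩²)/(kT)² = (2265.3 − 352.31)/4489.0 = 0.426.

0.426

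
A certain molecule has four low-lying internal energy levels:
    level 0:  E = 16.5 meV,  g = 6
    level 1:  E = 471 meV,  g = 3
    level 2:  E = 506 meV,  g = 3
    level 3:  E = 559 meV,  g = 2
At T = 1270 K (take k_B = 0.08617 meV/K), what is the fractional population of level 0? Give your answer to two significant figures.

0.98

k_BT = 0.08617 × 1270 K = 109.4 meV.
Eᵢ/kT = 0.1508, 4.305, 4.625, 5.110.
Z = Σ gᵢe^(−Eᵢ/kT) = 6·e^(−0.1508) + 3·e^(−4.305) + 3·e^(−4.625) + 2·e^(−5.110) = 5.160 + 0.04050 + 0.02941 + 0.01207 = 5.242.
P₀ = g₀ e^(−E₀/kT) / Z = 5.160/5.242 = 0.98.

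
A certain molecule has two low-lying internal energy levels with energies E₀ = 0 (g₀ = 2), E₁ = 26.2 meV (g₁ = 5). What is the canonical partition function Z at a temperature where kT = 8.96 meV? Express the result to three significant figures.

Z = 2.27

Eᵢ/kT = 0, 2.9241.
Z = Σ gᵢe^(−Eᵢ/kT) = 2·e^(−0) + 5·e^(−2.9241) = 2.0000 + 0.26857 = 2.2686.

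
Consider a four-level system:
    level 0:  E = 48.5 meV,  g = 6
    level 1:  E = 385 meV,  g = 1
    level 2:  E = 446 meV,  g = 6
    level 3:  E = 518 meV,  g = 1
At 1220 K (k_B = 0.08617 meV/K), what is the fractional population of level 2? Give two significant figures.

0.022

k_BT = 0.08617 × 1220 K = 105.1 meV.
Eᵢ/kT = 0.4615, 3.663, 4.244, 4.929.
Z = Σ gᵢe^(−Eᵢ/kT) = 6·e^(−0.4615) + 1·e^(−3.663) + 6·e^(−4.244) + 1·e^(−4.929) = 3.782 + 0.02566 + 0.08610 + 0.007234 = 3.901.
P₂ = g₂ e^(−E₂/kT) / Z = 0.08610/3.901 = 0.022.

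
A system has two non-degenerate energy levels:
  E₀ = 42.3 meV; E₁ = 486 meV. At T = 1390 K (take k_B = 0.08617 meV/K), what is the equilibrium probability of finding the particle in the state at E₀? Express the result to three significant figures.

k_BT = 0.08617 × 1390 K = 119.78 meV.
Eᵢ/kT = 0.35315, 4.0574.
Z = Σ e^(−Eᵢ/kT) = e^(−0.35315) + e^(−4.0574) = 0.70247 + 0.017294 = 0.71976.
P₀ = e^(−E₀/kT) / Z = 0.70247/0.71976 = 0.976.

0.976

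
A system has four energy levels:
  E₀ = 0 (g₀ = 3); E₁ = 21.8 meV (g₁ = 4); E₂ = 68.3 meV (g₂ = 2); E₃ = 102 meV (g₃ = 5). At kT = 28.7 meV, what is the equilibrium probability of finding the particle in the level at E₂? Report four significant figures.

0.03561

Eᵢ/kT = 0, 0.759582, 2.37979, 3.55401.
Z = Σ gᵢe^(−Eᵢ/kT) = 3·e^(−0) + 4·e^(−0.759582) + 2·e^(−2.37979) + 5·e^(−3.55401) = 3.00000 + 1.87145 + 0.185140 + 0.143048 = 5.19964.
P₂ = g₂ e^(−E₂/kT) / Z = 0.185140/5.19964 = 0.03561.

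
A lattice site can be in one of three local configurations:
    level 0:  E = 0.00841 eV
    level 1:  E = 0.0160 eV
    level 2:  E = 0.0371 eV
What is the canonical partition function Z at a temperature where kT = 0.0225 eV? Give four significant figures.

Z = 1.371

Eᵢ/kT = 0.373778, 0.711111, 1.64889.
Z = Σ e^(−Eᵢ/kT) = e^(−0.373778) + e^(−0.711111) + e^(−1.64889) = 0.688130 + 0.491098 + 0.192263 = 1.37149.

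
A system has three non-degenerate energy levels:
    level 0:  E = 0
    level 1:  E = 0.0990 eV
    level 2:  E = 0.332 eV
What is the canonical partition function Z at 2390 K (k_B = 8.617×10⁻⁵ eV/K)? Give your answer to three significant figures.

k_BT = 8.617×10⁻⁵ × 2390 K = 0.20595 eV.
Eᵢ/kT = 0, 0.48070, 1.6120.
Z = Σ e^(−Eᵢ/kT) = e^(−0) + e^(−0.48070) + e^(−1.6120) = 1.0000 + 0.61835 + 0.19949 = 1.8178.

Z = 1.82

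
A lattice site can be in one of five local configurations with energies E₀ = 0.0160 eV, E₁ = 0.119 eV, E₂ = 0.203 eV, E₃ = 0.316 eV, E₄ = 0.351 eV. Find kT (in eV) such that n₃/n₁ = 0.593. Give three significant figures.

n₃/n₁ = exp[−(E₃−E₁)/kT] = 0.593.
⇒ (E₃−E₁)/kT = ln(1/0.593) = ln(1.6863) = 0.52254.
kT = 0.197 eV / 0.52254 = 0.377 eV.

0.377 eV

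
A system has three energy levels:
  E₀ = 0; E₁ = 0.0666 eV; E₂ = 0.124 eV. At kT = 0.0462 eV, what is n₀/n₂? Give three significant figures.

14.6

n₀/n₂ = exp[−(E₀−E₂)/kT] = exp(−(-0.124 eV)/(0.0462 eV)) = exp(2.6840) = 14.6.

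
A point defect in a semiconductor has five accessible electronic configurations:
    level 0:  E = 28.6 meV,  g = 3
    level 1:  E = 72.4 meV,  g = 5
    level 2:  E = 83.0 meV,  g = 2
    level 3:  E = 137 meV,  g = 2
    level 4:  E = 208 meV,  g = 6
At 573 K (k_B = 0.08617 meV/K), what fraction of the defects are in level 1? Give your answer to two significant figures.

0.34

k_BT = 0.08617 × 573 K = 49.38 meV.
Eᵢ/kT = 0.5792, 1.466, 1.681, 2.774, 4.212.
Z = Σ gᵢe^(−Eᵢ/kT) = 3·e^(−0.5792) + 5·e^(−1.466) + 2·e^(−1.681) + 2·e^(−2.774) + 6·e^(−4.212) = 1.681 + 1.154 + 0.3724 + 0.1248 + 0.08890 = 3.421.
P₁ = g₁ e^(−E₁/kT) / Z = 1.154/3.421 = 0.34.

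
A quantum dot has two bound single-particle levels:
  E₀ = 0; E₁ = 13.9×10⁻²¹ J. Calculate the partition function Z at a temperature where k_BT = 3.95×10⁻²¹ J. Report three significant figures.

Eᵢ/kT = 0, 3.5190.
Z = Σ e^(−Eᵢ/kT) = e^(−0) + e^(−3.5190) = 1.0000 + 0.029629 = 1.0296.

Z = 1.03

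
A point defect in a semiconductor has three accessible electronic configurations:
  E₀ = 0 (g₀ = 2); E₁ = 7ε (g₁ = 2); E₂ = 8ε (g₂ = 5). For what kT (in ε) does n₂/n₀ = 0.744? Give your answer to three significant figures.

6.60 ε

n₂/n₀ = (g₂/g₀) exp[−(E₂−E₀)/kT] = 0.744.
⇒ (E₂−E₀)/kT = ln((5/2)/0.744) = ln(3.3602) = 1.2120.
kT = 8ε / 1.2120 = 6.60 ε.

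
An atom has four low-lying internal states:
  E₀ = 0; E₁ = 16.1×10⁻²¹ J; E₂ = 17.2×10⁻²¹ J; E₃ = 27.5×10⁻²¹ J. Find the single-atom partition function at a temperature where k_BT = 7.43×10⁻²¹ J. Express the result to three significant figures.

Z = 1.24

Eᵢ/kT = 0, 2.1669, 2.3149, 3.7012.
Z = Σ e^(−Eᵢ/kT) = e^(−0) + e^(−2.1669) + e^(−2.3149) + e^(−3.7012) = 1.0000 + 0.11453 + 0.098776 + 0.024694 = 1.2380.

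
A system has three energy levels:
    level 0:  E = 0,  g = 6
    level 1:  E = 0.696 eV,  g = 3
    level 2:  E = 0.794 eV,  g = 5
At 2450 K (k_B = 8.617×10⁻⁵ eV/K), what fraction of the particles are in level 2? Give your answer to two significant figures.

k_BT = 8.617×10⁻⁵ × 2450 K = 0.2111 eV.
Eᵢ/kT = 0, 3.297, 3.761.
Z = Σ gᵢe^(−Eᵢ/kT) = 6·e^(−0) + 3·e^(−3.297) + 5·e^(−3.761) = 6.000 + 0.1110 + 0.1163 = 6.227.
P₂ = g₂ e^(−E₂/kT) / Z = 0.1163/6.227 = 0.019.

0.019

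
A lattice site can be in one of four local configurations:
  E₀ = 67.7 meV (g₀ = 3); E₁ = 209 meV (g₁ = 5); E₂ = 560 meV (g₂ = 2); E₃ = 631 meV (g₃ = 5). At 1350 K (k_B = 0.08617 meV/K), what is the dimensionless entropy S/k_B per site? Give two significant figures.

k_BT = 0.08617 × 1350 K = 116.3 meV.
Eᵢ/kT = 0.5821, 1.797, 4.815, 5.426.
Z = Σ gᵢe^(−Eᵢ/kT) = 3·e^(−0.5821) + 5·e^(−1.797) + 2·e^(−4.815) + 5·e^(−5.426) = 1.676 + 0.8290 + 0.01621 + 0.02200 = 2.543.
⟨E⟩ = Σ EᵢPᵢ = 121.8 meV.
S/k_B = ln Z + ⟨E⟩/kT = ln(2.543) + 121.8/116.3 = 0.9333 + 1.047 = 2.0.

2.0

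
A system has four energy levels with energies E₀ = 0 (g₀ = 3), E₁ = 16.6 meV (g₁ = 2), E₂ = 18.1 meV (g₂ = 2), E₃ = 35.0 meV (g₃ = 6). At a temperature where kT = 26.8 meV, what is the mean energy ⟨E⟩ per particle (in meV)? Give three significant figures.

Eᵢ/kT = 0, 0.61940, 0.67537, 1.3060.
Z = Σ gᵢe^(−Eᵢ/kT) = 3·e^(−0) + 2·e^(−0.61940) + 2·e^(−0.67537) + 6·e^(−1.3060) = 3.0000 + 1.0765 + 1.0179 + 1.6254 = 6.7198.
⟨E⟩ = Σ Eᵢ gᵢe^(−Eᵢ/kT) / Z = (0·3.0000 + 16.6·1.0765 + 18.1·1.0179 + 35.0·1.6254) / 6.7198 = 13.9 meV.

13.9 meV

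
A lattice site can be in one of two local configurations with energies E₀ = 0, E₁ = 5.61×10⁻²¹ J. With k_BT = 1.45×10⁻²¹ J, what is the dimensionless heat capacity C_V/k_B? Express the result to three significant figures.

0.300

Eᵢ/kT = 0, 3.8690.
Z = Σ e^(−Eᵢ/kT) = e^(−0) + e^(−3.8690) = 1.0000 + 0.020879 = 1.0209.
⟨E⟩ = 0.11473, ⟨E²⟩ = 0.64365.
C_V/k_B = (⟨E²⟩ − ⟨E⟩²)/(kT)² = (0.64365 − 0.013163)/2.1025 = 0.300.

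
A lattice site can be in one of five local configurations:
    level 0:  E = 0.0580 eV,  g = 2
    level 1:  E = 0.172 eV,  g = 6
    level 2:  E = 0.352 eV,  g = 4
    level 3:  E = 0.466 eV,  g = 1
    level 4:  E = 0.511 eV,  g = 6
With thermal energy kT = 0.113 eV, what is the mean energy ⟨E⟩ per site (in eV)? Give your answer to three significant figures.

0.144 eV

Eᵢ/kT = 0.51327, 1.5221, 3.1150, 4.1239, 4.5221.
Z = Σ gᵢe^(−Eᵢ/kT) = 2·e^(−0.51327) + 6·e^(−1.5221) + 4·e^(−3.1150) + 1·e^(−4.1239) + 6·e^(−4.5221) = 1.1971 + 1.3095 + 0.17751 + 0.016181 + 0.065197 = 2.7655.
⟨E⟩ = Σ Eᵢ gᵢe^(−Eᵢ/kT) / Z = (0.0580·1.1971 + 0.172·1.3095 + 0.352·0.17751 + 0.466·0.016181 + 0.511·0.065197) / 2.7655 = 0.144 eV.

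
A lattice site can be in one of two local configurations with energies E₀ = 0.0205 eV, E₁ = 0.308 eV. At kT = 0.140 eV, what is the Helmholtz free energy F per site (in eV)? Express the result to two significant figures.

Eᵢ/kT = 0.1464, 2.200.
Z = Σ e^(−Eᵢ/kT) = e^(−0.1464) + e^(−2.200) = 0.8638 + 0.1108 = 0.9746.
F = −kT ln Z = −0.140 × ln(0.9746) = −0.140 × -0.02573 = 0.0036 eV.

0.0036 eV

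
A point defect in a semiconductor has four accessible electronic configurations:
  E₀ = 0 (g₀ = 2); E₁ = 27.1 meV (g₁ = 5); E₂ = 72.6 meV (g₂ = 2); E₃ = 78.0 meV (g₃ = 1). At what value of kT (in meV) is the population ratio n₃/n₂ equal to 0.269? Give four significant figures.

n₃/n₂ = (g₃/g₂) exp[−(E₃−E₂)/kT] = 0.269.
⇒ (E₃−E₂)/kT = ln((1/2)/0.269) = ln(1.85874) = 0.619899.
kT = 5.4 meV / 0.619899 = 8.711 meV.

8.711 meV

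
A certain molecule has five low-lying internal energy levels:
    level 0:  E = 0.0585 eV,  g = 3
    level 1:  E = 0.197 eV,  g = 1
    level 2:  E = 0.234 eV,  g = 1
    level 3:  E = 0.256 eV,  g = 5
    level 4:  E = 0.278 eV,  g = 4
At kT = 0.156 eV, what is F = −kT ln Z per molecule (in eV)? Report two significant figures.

-0.22 eV

Eᵢ/kT = 0.3750, 1.263, 1.500, 1.641, 1.782.
Z = Σ gᵢe^(−Eᵢ/kT) = 3·e^(−0.3750) + 1·e^(−1.263) + 1·e^(−1.500) + 5·e^(−1.641) + 4·e^(−1.782) = 2.062 + 0.2828 + 0.2231 + 0.9689 + 0.6732 = 4.210.
F = −kT ln Z = −0.156 × ln(4.210) = −0.156 × 1.437 = -0.22 eV.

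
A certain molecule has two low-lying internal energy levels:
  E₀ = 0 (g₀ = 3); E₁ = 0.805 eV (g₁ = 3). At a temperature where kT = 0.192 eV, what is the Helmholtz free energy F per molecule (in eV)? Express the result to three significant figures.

-0.214 eV

Eᵢ/kT = 0, 4.1927.
Z = Σ gᵢe^(−Eᵢ/kT) = 3·e^(−0) + 3·e^(−4.1927) = 3.0000 + 0.045316 = 3.0453.
F = −kT ln Z = −0.192 × ln(3.0453) = −0.192 × 1.1136 = -0.214 eV.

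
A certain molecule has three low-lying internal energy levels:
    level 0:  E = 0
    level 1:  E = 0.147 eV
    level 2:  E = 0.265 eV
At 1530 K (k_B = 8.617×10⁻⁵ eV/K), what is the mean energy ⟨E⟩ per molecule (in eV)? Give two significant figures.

k_BT = 8.617×10⁻⁵ × 1530 K = 0.1318 eV.
Eᵢ/kT = 0, 1.115, 2.011.
Z = Σ e^(−Eᵢ/kT) = e^(−0) + e^(−1.115) + e^(−2.011) = 1.000 + 0.3279 + 0.1339 = 1.462.
⟨E⟩ = Σ Eᵢ e^(−Eᵢ/kT) / Z = (0·1.000 + 0.147·0.3279 + 0.265·0.1339) / 1.462 = 0.057 eV.

0.057 eV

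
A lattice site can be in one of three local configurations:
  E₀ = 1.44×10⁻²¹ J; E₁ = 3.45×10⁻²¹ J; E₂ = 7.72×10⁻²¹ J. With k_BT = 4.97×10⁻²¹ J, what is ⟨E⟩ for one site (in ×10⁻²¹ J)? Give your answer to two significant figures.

3.0 ×10⁻²¹ J

Eᵢ/kT = 0.2897, 0.6942, 1.553.
Z = Σ e^(−Eᵢ/kT) = e^(−0.2897) + e^(−0.6942) + e^(−1.553) = 0.7485 + 0.4995 + 0.2116 = 1.460.
⟨E⟩ = Σ Eᵢ e^(−Eᵢ/kT) / Z = (1.44·0.7485 + 3.45·0.4995 + 7.72·0.2116) / 1.460 = 3.0 ×10⁻²¹ J.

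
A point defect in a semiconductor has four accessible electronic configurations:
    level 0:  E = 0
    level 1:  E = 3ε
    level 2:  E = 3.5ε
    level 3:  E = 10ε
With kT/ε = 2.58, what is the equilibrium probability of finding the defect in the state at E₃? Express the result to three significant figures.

0.0130

Eᵢ/kT = 0, 1.1628, 1.3566, 3.8760.
Z = Σ e^(−Eᵢ/kT) = e^(−0) + e^(−1.1628) + e^(−1.3566) + e^(−3.8760) = 1.0000 + 0.31261 + 0.25753 + 0.020734 = 1.5909.
P₃ = e^(−E₃/kT) / Z = 0.020734/1.5909 = 0.0130.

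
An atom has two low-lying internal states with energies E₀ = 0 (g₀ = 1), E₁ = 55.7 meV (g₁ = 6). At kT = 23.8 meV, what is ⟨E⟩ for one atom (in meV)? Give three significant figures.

Eᵢ/kT = 0, 2.3403.
Z = Σ gᵢe^(−Eᵢ/kT) = 1·e^(−0) + 6·e^(−2.3403) = 1.0000 + 0.57779 = 1.5778.
⟨E⟩ = Σ Eᵢ gᵢe^(−Eᵢ/kT) / Z = (0·1.0000 + 55.7·0.57779) / 1.5778 = 20.4 meV.

20.4 meV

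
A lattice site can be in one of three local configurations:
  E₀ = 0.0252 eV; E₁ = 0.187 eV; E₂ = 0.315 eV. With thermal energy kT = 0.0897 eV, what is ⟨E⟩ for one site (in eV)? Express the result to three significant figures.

Eᵢ/kT = 0.28094, 2.0847, 3.5117.
Z = Σ e^(−Eᵢ/kT) = e^(−0.28094) + e^(−2.0847) + e^(−3.5117) = 0.75507 + 0.12434 + 0.029846 = 0.90926.
⟨E⟩ = Σ Eᵢ e^(−Eᵢ/kT) / Z = (0.0252·0.75507 + 0.187·0.12434 + 0.315·0.029846) / 0.90926 = 0.0568 eV.

0.0568 eV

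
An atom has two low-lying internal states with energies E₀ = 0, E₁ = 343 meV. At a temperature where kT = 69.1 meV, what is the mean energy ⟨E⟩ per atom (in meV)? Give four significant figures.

Eᵢ/kT = 0, 4.96382.
Z = Σ e^(−Eᵢ/kT) = e^(−0) + e^(−4.96382) = 1.00000 + 0.00698619 = 1.00699.
⟨E⟩ = Σ Eᵢ e^(−Eᵢ/kT) / Z = (0·1.00000 + 343·0.00698619) / 1.00699 = 2.380 meV.

2.380 meV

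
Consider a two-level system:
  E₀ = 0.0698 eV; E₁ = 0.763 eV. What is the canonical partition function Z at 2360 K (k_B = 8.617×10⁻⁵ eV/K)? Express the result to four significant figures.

Z = 0.7329

k_BT = 8.617×10⁻⁵ × 2360 K = 0.203361 eV.
Eᵢ/kT = 0.343232, 3.75195.
Z = Σ e^(−Eᵢ/kT) = e^(−0.343232) + e^(−3.75195) = 0.709474 + 0.0234719 = 0.732946.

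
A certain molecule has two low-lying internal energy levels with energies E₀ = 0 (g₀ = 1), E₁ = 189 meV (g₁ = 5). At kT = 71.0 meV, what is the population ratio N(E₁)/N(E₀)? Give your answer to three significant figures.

n₁/n₀ = (g₁/g₀) exp[−(E₁−E₀)/kT] = (5/1) × exp(−(189 meV)/(71.0 meV)) = (5/1) × exp(-2.6620) = 0.349.

0.349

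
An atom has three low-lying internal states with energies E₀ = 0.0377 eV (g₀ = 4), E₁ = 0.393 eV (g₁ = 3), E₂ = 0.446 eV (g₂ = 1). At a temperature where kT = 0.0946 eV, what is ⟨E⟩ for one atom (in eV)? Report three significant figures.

Eᵢ/kT = 0.39852, 4.1543, 4.7146.
Z = Σ gᵢe^(−Eᵢ/kT) = 4·e^(−0.39852) + 3·e^(−4.1543) + 1·e^(−4.7146) = 2.6853 + 0.047090 + 0.0089635 = 2.7414.
⟨E⟩ = Σ Eᵢ gᵢe^(−Eᵢ/kT) / Z = (0.0377·2.6853 + 0.393·0.047090 + 0.446·0.0089635) / 2.7414 = 0.0451 eV.

0.0451 eV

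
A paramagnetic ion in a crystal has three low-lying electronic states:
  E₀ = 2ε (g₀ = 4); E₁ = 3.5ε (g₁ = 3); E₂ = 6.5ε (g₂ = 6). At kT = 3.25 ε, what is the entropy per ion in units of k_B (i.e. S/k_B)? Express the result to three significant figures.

2.40

Eᵢ/kT = 0.61538, 1.0769, 2.0000.
Z = Σ gᵢe^(−Eᵢ/kT) = 4·e^(−0.61538) + 3·e^(−1.0769) + 6·e^(−2.0000) = 2.1617 + 1.0219 + 0.81201 = 3.9956.
⟨E⟩ = Σ EᵢPᵢ = 3.2982 ε.
S/k_B = ln Z + ⟨E⟩/kT = ln(3.9956) + 3.2982/3.25 = 1.3852 + 1.0148 = 2.40.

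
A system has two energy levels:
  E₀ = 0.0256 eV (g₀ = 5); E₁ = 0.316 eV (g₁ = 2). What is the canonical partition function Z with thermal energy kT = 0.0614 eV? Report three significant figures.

Z = 3.31

Eᵢ/kT = 0.41694, 5.1466.
Z = Σ gᵢe^(−Eᵢ/kT) = 5·e^(−0.41694) + 2·e^(−5.1466) = 3.2953 + 0.011638 = 3.3069.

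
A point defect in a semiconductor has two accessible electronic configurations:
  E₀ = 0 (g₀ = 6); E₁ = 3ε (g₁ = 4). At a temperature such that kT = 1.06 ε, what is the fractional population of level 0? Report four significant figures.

Eᵢ/kT = 0, 2.83019.
Z = Σ gᵢe^(−Eᵢ/kT) = 6·e^(−0) + 4·e^(−2.83019) = 6.00000 + 0.236007 = 6.23601.
P₀ = g₀ e^(−E₀/kT) / Z = 6.00000/6.23601 = 0.9622.

0.9622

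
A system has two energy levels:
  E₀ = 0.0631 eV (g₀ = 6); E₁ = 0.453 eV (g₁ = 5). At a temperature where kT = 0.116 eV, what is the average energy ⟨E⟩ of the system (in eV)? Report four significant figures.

0.07406 eV

Eᵢ/kT = 0.543966, 3.90517.
Z = Σ gᵢe^(−Eᵢ/kT) = 6·e^(−0.543966) + 5·e^(−3.90517) = 3.48265 + 0.100688 = 3.58334.
⟨E⟩ = Σ Eᵢ gᵢe^(−Eᵢ/kT) / Z = (0.0631·3.48265 + 0.453·0.100688) / 3.58334 = 0.07406 eV.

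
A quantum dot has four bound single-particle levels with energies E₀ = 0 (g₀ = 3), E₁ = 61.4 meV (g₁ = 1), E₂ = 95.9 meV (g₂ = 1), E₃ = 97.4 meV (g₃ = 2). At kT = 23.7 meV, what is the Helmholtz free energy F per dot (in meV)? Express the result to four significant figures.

-27.01 meV

Eᵢ/kT = 0, 2.59072, 4.04641, 4.10970.
Z = Σ gᵢe^(−Eᵢ/kT) = 3·e^(−0) + 1·e^(−2.59072) + 1·e^(−4.04641) + 2·e^(−4.10970) = 3.00000 + 0.0749660 + 0.0174850 + 0.0328254 = 3.12528.
F = −kT ln Z = −23.7 × ln(3.12528) = −23.7 × 1.13952 = -27.01 meV.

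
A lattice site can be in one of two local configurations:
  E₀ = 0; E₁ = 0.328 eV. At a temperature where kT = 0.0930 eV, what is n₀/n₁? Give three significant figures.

n₀/n₁ = exp[−(E₀−E₁)/kT] = exp(−(-0.328 eV)/(0.0930 eV)) = exp(3.5269) = 34.0.

34.0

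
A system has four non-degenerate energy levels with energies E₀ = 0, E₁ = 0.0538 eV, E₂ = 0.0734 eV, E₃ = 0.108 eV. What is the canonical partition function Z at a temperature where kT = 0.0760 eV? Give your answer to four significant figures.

Eᵢ/kT = 0, 0.707895, 0.965789, 1.42105.
Z = Σ e^(−Eᵢ/kT) = e^(−0) + e^(−0.707895) + e^(−0.965789) + e^(−1.42105) = 1.00000 + 0.492680 + 0.380683 + 0.241460 = 2.11482.

Z = 2.115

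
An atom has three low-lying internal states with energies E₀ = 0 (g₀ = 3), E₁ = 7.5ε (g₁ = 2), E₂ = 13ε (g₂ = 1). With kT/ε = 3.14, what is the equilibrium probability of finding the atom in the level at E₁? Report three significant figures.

0.0574

Eᵢ/kT = 0, 2.3885, 4.1401.
Z = Σ gᵢe^(−Eᵢ/kT) = 3·e^(−0) + 2·e^(−2.3885) + 1·e^(−4.1401) = 3.0000 + 0.18353 + 0.015921 = 3.1995.
P₁ = g₁ e^(−E₁/kT) / Z = 0.18353/3.1995 = 0.0574.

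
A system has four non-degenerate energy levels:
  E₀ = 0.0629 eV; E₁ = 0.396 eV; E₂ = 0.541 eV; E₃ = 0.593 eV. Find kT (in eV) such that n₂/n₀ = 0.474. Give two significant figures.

0.64 eV

n₂/n₀ = exp[−(E₂−E₀)/kT] = 0.474.
⇒ (E₂−E₀)/kT = ln(1/0.474) = ln(2.110) = 0.7467.
kT = 0.4781 eV / 0.7467 = 0.64 eV.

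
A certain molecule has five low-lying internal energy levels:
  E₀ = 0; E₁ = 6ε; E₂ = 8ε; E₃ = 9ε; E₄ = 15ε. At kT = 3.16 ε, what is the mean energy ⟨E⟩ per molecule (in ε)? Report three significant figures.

Eᵢ/kT = 0, 1.8987, 2.5316, 2.8481, 4.7468.
Z = Σ e^(−Eᵢ/kT) = e^(−0) + e^(−1.8987) + e^(−2.5316) + e^(−2.8481) + e^(−4.7468) = 1.0000 + 0.14976 + 0.079532 + 0.057954 + 0.0086794 = 1.2959.
⟨E⟩ = Σ Eᵢ e^(−Eᵢ/kT) / Z = (0·1.0000 + 6·0.14976 + 8·0.079532 + 9·0.057954 + 15·0.0086794) / 1.2959 = 1.69 ε.

1.69 ε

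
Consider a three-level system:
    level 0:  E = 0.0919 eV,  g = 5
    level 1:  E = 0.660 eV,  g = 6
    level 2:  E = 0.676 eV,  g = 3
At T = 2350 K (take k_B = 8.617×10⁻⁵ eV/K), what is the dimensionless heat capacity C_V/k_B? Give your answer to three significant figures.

0.695

k_BT = 8.617×10⁻⁵ × 2350 K = 0.20250 eV.
Eᵢ/kT = 0.45383, 3.2593, 3.3383.
Z = Σ gᵢe^(−Eᵢ/kT) = 5·e^(−0.45383) + 6·e^(−3.2593) + 3·e^(−3.3383) = 3.1760 + 0.23049 + 0.10649 = 3.5130.
⟨E⟩ = 0.14688 eV, ⟨E²⟩ = 0.050068 eV².
C_V/k_B = (⟨E²⟩ − ⟨E⟩²)/(kT)² = (0.050068 − 0.021574)/0.041006 = 0.695.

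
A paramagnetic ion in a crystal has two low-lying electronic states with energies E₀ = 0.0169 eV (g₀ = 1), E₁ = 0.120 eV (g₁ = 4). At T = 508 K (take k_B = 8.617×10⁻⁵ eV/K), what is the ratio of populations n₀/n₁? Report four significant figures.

k_BT = 8.617×10⁻⁵ × 508 K = 0.0437744 eV.
n₀/n₁ = (g₀/g₁) exp[−(E₀−E₁)/kT] = (1/4) × exp(−(-0.1031 eV)/(0.0437744 eV)) = (1/4) × exp(2.35526) = 2.635.

2.635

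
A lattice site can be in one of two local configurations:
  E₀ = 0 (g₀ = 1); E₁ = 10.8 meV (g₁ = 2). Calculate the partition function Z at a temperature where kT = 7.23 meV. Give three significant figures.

Z = 1.45

Eᵢ/kT = 0, 1.4938.
Z = Σ gᵢe^(−Eᵢ/kT) = 1·e^(−0) + 2·e^(−1.4938) = 1.0000 + 0.44904 = 1.4490.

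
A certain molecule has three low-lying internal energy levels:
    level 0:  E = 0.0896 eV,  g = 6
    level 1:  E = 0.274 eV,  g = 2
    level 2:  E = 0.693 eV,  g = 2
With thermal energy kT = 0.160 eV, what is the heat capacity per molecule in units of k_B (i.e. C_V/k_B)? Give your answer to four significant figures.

Eᵢ/kT = 0.560000, 1.71250, 4.33125.
Z = Σ gᵢe^(−Eᵢ/kT) = 6·e^(−0.560000) + 2·e^(−1.71250) + 2·e^(−4.33125) = 3.42725 + 0.360828 + 0.0263022 = 3.81438.
⟨E⟩ = 0.111204 eV, ⟨E²⟩ = 0.0176269 eV².
C_V/k_B = (⟨E²⟩ − ⟨E⟩²)/(kT)² = (0.0176269 − 0.0123663)/0.0256000 = 0.2055.

0.2055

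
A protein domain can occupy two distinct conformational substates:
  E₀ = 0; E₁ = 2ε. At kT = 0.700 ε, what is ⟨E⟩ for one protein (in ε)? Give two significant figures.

Eᵢ/kT = 0, 2.857.
Z = Σ e^(−Eᵢ/kT) = e^(−0) + e^(−2.857) = 1.000 + 0.05744 = 1.057.
⟨E⟩ = Σ Eᵢ e^(−Eᵢ/kT) / Z = (0·1.000 + 2·0.05744) / 1.057 = 0.11 ε.

0.11 ε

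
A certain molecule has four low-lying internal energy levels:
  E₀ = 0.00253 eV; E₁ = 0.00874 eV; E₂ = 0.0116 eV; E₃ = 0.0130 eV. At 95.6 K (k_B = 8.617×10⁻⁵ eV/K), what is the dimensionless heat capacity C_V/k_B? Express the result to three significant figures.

0.272

k_BT = 8.617×10⁻⁵ × 95.6 K = 0.0082379 eV.
Eᵢ/kT = 0.30712, 1.0609, 1.4081, 1.5781.
Z = Σ e^(−Eᵢ/kT) = e^(−0.30712) + e^(−1.0609) + e^(−1.4081) + e^(−1.5781) = 0.73556 + 0.34614 + 0.24461 + 0.20637 = 1.5327.
⟨E⟩ = 0.0067897 eV, ⟨E²⟩ = 0.000064553 eV².
C_V/k_B = (⟨E²⟩ − ⟨E⟩²)/(kT)² = (0.000064553 − 0.000046100)/0.000067863 = 0.272.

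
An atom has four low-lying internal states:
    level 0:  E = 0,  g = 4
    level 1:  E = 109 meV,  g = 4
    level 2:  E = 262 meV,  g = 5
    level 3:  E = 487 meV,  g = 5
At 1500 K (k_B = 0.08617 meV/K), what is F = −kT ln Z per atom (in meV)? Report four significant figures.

-241.8 meV

k_BT = 0.08617 × 1500 K = 129.255 meV.
Eᵢ/kT = 0, 0.843294, 2.02700, 3.76775.
Z = Σ gᵢe^(−Eᵢ/kT) = 4·e^(−0) + 4·e^(−0.843294) + 5·e^(−2.02700) + 5·e^(−3.76775) = 4.00000 + 1.72116 + 0.658651 + 0.115520 = 6.49533.
F = −kT ln Z = −129.255 × ln(6.49533) = −129.255 × 1.87108 = -241.8 meV.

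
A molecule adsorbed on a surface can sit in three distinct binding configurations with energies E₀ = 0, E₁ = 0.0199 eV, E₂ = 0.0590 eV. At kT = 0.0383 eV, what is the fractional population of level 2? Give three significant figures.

0.118

Eᵢ/kT = 0, 0.51958, 1.5405.
Z = Σ e^(−Eᵢ/kT) = e^(−0) + e^(−0.51958) + e^(−1.5405) = 1.0000 + 0.59477 + 0.21427 = 1.8090.
P₂ = e^(−E₂/kT) / Z = 0.21427/1.8090 = 0.118.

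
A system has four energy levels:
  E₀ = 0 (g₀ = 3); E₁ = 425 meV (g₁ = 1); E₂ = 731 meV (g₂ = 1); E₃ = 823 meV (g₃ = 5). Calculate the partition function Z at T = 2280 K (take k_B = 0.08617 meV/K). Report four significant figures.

Z = 3.215

k_BT = 0.08617 × 2280 K = 196.468 meV.
Eᵢ/kT = 0, 2.16320, 3.72071, 4.18898.
Z = Σ gᵢe^(−Eᵢ/kT) = 3·e^(−0) + 1·e^(−2.16320) + 1·e^(−3.72071) + 5·e^(−4.18898) = 3.00000 + 0.114957 + 0.0242168 + 0.0758087 = 3.21498.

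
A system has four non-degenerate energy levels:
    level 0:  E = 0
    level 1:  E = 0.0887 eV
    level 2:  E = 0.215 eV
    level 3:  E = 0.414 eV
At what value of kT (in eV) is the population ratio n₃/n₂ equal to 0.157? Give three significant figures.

n₃/n₂ = exp[−(E₃−E₂)/kT] = 0.157.
⇒ (E₃−E₂)/kT = ln(1/0.157) = ln(6.3694) = 1.8515.
kT = 0.199 eV / 1.8515 = 0.107 eV.

0.107 eV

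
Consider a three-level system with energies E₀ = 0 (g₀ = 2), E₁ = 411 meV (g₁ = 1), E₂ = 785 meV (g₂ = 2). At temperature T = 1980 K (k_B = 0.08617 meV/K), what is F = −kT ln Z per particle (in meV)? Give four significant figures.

k_BT = 0.08617 × 1980 K = 170.617 meV.
Eᵢ/kT = 0, 2.40890, 4.60095.
Z = Σ gᵢe^(−Eᵢ/kT) = 2·e^(−0) + 1·e^(−2.40890) + 2·e^(−4.60095) = 2.00000 + 0.0899141 + 0.0200846 = 2.11000.
F = −kT ln Z = −170.617 × ln(2.11000) = −170.617 × 0.746688 = -127.4 meV.

-127.4 meV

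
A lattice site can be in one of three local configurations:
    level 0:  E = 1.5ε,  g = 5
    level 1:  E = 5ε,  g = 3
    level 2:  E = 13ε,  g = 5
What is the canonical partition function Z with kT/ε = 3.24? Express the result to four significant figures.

Z = 3.879

Eᵢ/kT = 0.462963, 1.54321, 4.01235.
Z = Σ gᵢe^(−Eᵢ/kT) = 5·e^(−0.462963) + 3·e^(−1.54321) + 5·e^(−4.01235) = 3.14708 + 0.641082 + 0.0904542 = 3.87862.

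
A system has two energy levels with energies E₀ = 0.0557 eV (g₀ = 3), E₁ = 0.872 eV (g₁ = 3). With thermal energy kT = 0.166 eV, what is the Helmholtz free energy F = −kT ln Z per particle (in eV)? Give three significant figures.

-0.128 eV

Eᵢ/kT = 0.33554, 5.2530.
Z = Σ gᵢe^(−Eᵢ/kT) = 3·e^(−0.33554) + 3·e^(−5.2530) = 2.1449 + 0.015695 = 2.1606.
F = −kT ln Z = −0.166 × ln(2.1606) = −0.166 × 0.77039 = -0.128 eV.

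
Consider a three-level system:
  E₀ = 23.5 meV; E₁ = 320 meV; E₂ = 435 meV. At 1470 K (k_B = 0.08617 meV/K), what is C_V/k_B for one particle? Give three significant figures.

0.730

k_BT = 0.08617 × 1470 K = 126.67 meV.
Eᵢ/kT = 0.18552, 2.5262, 3.4341.
Z = Σ e^(−Eᵢ/kT) = e^(−0.18552) + e^(−2.5262) + e^(−3.4341) = 0.83067 + 0.079962 + 0.032254 = 0.94289.
⟨E⟩ = 62.721 meV, ⟨E²⟩ = 15644 meV².
C_V/k_B = (⟨E²⟩ − ⟨E⟩²)/(kT)² = (15644 − 3933.9)/16045 = 0.730.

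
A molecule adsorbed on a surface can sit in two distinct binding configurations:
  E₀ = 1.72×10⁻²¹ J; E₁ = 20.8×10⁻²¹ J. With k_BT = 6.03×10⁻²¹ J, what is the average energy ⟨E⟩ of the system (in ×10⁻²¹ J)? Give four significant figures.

2.493 ×10⁻²¹ J

Eᵢ/kT = 0.285240, 3.44942.
Z = Σ e^(−Eᵢ/kT) = e^(−0.285240) + e^(−3.44942) = 0.751834 + 0.0317641 = 0.783598.
⟨E⟩ = Σ Eᵢ e^(−Eᵢ/kT) / Z = (1.72·0.751834 + 20.8·0.0317641) / 0.783598 = 2.493 ×10⁻²¹ J.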